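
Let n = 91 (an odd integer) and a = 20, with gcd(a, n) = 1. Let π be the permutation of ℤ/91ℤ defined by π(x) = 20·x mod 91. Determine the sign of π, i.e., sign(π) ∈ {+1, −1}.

+1

Trace 36: π^k(36) = [36, 83, 22, 76, 64, 6, 29] for k=0..6.
The orbit structure of x ↦ 20x mod 91: 11 orbits of sizes [12, 12, 12, 12, 12, 12, 12, 2, 2, 2, 1].
n − c = 91 − 11 = 80; sign = (−1)^80 = +1.
Check: (20/91) = +1 by Zolotarev.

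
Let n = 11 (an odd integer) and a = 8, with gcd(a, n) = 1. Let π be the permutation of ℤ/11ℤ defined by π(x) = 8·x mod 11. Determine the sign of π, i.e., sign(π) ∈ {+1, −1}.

-1

Trace 8: π^k(8) = [8, 9, 6, 4, 10, 3, 2] for k=0..6.
Cycle type of π: 10 + 1; total 2 cycles.
2 cycles on 11: each ℓ→(−1)^(ℓ−1), product (−1)^9 = -1.
Via Zolotarev, sign(π_{8}) = (8|11) = -1.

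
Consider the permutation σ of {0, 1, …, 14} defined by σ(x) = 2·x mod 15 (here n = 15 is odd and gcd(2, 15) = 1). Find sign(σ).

+1

Orbit of 8 under x↦2x: [8, 1, 2, 4]… (length divides ord_15(2)).
The orbit structure of x ↦ 2x mod 15: 5 orbits of sizes [4, 4, 4, 2, 1].
5 cycles on 15: each ℓ→(−1)^(ℓ−1), product (−1)^10 = +1.
Via Zolotarev, sign(π_{2}) = (2|15) = +1.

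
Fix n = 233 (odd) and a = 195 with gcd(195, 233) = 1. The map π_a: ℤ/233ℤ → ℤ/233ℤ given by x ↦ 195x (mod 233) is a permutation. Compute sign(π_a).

+1

Trace 1: π^k(1) = [1, 195, 46, 116, 19, 210, 175] for k=0..6.
Cycle lengths of π_195 on ℤ/233ℤ: [58, 58, 58, 58, 1]; 5 cycles in total.
5 cycles on 233: each ℓ→(−1)^(ℓ−1), product (−1)^228 = +1.
The Jacobi symbol (195|233) = +1 (Zolotarev) agrees.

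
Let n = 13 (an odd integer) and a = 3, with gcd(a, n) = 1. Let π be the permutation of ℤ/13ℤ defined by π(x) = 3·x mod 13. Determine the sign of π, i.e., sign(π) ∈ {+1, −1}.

Orbit of 1 under x↦3x: [1, 3, 9]… (length divides ord_13(3)).
π_3 has 5 disjoint cycles with lengths [3, 3, 3, 3, 1] on {0,…,12}.
5 cycles on 13: each ℓ→(−1)^(ℓ−1), product (−1)^8 = +1.
The Jacobi symbol (3|13) = +1 (Zolotarev) agrees.

+1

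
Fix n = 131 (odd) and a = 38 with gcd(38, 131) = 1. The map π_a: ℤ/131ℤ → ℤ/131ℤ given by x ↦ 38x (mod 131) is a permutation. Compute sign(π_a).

+1

Orbit of 108 under x↦38x: [108, 43, 62, 129, 55, 125, 34]… (length divides ord_131(38)).
Decompose π into cycles: lengths [65, 65, 1] (3 cycles, including the fixed point 0).
With 3 cycles on 131 points, sign = (−1)^{131−3} = +1.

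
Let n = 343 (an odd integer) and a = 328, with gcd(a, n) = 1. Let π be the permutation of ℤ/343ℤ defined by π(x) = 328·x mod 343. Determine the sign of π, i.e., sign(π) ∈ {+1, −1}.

-1

Orbit of 78 under x↦328x: [78, 202, 57, 174, 134, 48, 309]… (length divides ord_343(328)).
The orbit structure of x ↦ 328x mod 343: 10 orbits of sizes [98, 98, 98, 14, 14, 14, 2, 2, 2, 1].
With 10 cycles on 343 points, sign = (−1)^{343−10} = -1.
Via Zolotarev, sign(π_{328}) = (328|343) = -1.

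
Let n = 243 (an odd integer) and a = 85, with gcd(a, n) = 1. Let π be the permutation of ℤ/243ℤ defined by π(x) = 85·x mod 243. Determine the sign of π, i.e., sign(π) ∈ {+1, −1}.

Start at x=136: 136 → 139 → 151 → 199 → 148 → 187 → 100 → … (one orbit).
The orbit structure of x ↦ 85x mod 243: 11 orbits of sizes [81, 81, 27, 27, 9, 9, 3, 3, 1, 1, 1].
n − c = 243 − 11 = 232; sign = (−1)^232 = +1.
Check: (85/243) = +1 by Zolotarev.

+1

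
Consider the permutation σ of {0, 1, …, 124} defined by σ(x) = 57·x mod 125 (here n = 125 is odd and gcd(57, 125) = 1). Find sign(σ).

-1

Start at x=57: 57 → 124 → 68 → 1 → 57 (one orbit).
Cycle lengths of π_57 on ℤ/125ℤ: [4, 4, 4, 4, 4, 4, 4, 4, 4, 4, 4, 4, 4, 4, 4, 4, 4, 4, 4, 4, 4, 4, 4, 4, 4, 4, 4, 4, 4, 4, 4, 1]; 32 cycles in total.
Σ(ℓ_i−1) = 125−32 = 93; sign = (−1)^93 = -1.
The Jacobi symbol (57|125) = -1 (Zolotarev) agrees.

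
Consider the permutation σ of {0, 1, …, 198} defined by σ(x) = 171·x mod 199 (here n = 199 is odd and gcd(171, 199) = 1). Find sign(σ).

Trace 67: π^k(67) = [67, 114, 191, 25, 96, 98, 42] for k=0..6.
4 cycles of lengths [66, 66, 66, 1].
With 4 cycles on 199 points, sign = (−1)^{199−4} = -1.
Via Zolotarev, sign(π_{171}) = (171|199) = -1.

-1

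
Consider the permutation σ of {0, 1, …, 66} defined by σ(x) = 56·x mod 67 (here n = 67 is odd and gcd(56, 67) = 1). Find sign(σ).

+1

Start at x=60: 60 → 10 → 24 → 4 → 23 → 15 → 36 → … (one orbit).
Cycle type of π: 33×2 + 1; total 3 cycles.
Σ(ℓ_i−1) = 67−3 = 64; sign = (−1)^64 = +1.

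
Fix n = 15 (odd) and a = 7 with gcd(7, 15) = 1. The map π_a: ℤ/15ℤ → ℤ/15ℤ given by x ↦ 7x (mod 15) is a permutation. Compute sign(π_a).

-1

Orbit of 7 under x↦7x: [7, 4, 13, 1]… (length divides ord_15(7)).
6 cycles of lengths [4, 4, 4, 1, 1, 1].
6 cycles on 15: each ℓ→(−1)^(ℓ−1), product (−1)^9 = -1.
Zolotarev: (7|15) = -1, matching the cycle-count sign.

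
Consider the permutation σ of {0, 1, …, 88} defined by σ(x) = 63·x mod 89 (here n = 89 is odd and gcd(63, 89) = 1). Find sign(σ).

Start at x=51: 51 → 9 → 33 → 32 → 58 → 5 → 48 → … (one orbit).
π_63 has 2 disjoint cycles with lengths [88, 1] on {0,…,88}.
Σ(ℓ_i−1) = 89−2 = 87; sign = (−1)^87 = -1.

-1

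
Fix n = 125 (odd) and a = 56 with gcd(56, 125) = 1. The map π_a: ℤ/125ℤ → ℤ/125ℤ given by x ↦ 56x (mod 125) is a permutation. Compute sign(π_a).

+1

Trace 106: π^k(106) = [106, 61, 41, 46, 76, 6, 86] for k=0..6.
The orbit structure of x ↦ 56x mod 125: 13 orbits of sizes [25, 25, 25, 25, 5, 5, 5, 5, 1, 1, 1, 1, 1].
13 cycles on 125: each ℓ→(−1)^(ℓ−1), product (−1)^112 = +1.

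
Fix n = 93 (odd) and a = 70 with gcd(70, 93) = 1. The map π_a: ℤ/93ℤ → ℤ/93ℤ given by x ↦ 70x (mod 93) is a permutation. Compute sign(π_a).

+1

Orbit of 70 under x↦70x: [70, 64, 16, 4, 1]… (length divides ord_93(70)).
π_70 has 21 disjoint cycles with lengths [5, 5, 5, 5, 5, 5, 5, 5, 5, 5, 5, 5, 5, 5, 5, 5, 5, 5, 1, 1, 1] on {0,…,92}.
93 − 21 = 72 transpositions; sign(π) = (−1)^72 = +1.
The Jacobi symbol (70|93) = +1 (Zolotarev) agrees.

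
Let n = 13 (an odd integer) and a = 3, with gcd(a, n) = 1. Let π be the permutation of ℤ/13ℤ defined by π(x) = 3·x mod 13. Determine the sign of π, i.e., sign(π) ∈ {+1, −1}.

Start at x=1: 1 → 3 → 9 → 1 (one orbit).
Cycle type of π: 3×4 + 1; total 5 cycles.
5 cycles on 13: each ℓ→(−1)^(ℓ−1), product (−1)^8 = +1.
The Jacobi symbol (3|13) = +1 (Zolotarev) agrees.

+1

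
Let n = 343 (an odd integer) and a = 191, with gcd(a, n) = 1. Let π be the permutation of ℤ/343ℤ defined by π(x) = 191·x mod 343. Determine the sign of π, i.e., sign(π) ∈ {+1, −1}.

+1

Start at x=183: 183 → 310 → 214 → 57 → 254 → 151 → 29 → … (one orbit).
7 cycles of lengths [147, 147, 21, 21, 3, 3, 1].
With 7 cycles on 343 points, sign = (−1)^{343−7} = +1.
Check: (191/343) = +1 by Zolotarev.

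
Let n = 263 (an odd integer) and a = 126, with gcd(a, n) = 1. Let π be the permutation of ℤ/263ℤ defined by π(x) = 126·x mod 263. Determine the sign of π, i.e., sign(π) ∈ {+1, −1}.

Trace 74: π^k(74) = [74, 119, 3, 115, 25, 257, 33] for k=0..6.
Cycle lengths of π_126 on ℤ/263ℤ: [262, 1]; 2 cycles in total.
2 cycles on 263: each ℓ→(−1)^(ℓ−1), product (−1)^261 = -1.

-1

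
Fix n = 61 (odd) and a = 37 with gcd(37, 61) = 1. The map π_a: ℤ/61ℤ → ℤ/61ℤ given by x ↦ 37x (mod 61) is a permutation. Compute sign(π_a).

Trace 1: π^k(1) = [1, 37, 27, 23, 58, 11, 41] for k=0..6.
The orbit structure of x ↦ 37x mod 61: 4 orbits of sizes [20, 20, 20, 1].
Σ(ℓ_i−1) = 61−4 = 57; sign = (−1)^57 = -1.

-1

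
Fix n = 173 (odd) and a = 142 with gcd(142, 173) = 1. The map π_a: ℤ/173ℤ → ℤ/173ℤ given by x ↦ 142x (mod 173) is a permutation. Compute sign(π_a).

+1

Trace 23: π^k(23) = [23, 152, 132, 60, 43, 51, 149] for k=0..6.
5 cycles of lengths [43, 43, 43, 43, 1].
5 cycles on 173: each ℓ→(−1)^(ℓ−1), product (−1)^168 = +1.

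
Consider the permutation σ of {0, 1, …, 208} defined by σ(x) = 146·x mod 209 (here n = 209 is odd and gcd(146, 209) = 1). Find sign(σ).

-1

Orbit of 37 under x↦146x: [37, 177, 135, 64, 148, 81, 122]… (length divides ord_209(146)).
Decompose π into cycles: lengths [90, 90, 18, 5, 5, 1] (6 cycles, including the fixed point 0).
n − c = 209 − 6 = 203; sign = (−1)^203 = -1.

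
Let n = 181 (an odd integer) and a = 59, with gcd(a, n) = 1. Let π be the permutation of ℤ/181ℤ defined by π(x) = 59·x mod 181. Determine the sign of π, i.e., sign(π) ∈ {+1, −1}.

+1

Trace 1: π^k(1) = [1, 59, 42, 125, 135] for k=0..4.
Decompose π into cycles: lengths [5, 5, 5, 5, 5, 5, 5, 5, 5, 5, 5, 5, 5, 5, 5, 5, 5, 5, 5, 5, 5, 5, 5, 5, 5, 5, 5, 5, 5, 5, 5, 5, 5, 5, 5, 5, 1] (37 cycles, including the fixed point 0).
181 − 37 = 144 transpositions; sign(π) = (−1)^144 = +1.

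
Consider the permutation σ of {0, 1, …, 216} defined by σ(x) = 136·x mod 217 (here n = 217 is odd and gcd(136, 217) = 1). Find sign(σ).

+1

Trace 136: π^k(136) = [136, 51, 209, 214, 26, 64, 24] for k=0..6.
The orbit structure of x ↦ 136x mod 217: 9 orbits of sizes [30, 30, 30, 30, 30, 30, 30, 6, 1].
217 − 9 = 208 transpositions; sign(π) = (−1)^208 = +1.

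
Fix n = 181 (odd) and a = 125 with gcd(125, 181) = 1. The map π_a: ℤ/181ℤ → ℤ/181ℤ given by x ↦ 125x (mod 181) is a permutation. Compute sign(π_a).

Trace 42: π^k(42) = [42, 1, 125, 59, 135] for k=0..4.
37 cycles of lengths [5, 5, 5, 5, 5, 5, 5, 5, 5, 5, 5, 5, 5, 5, 5, 5, 5, 5, 5, 5, 5, 5, 5, 5, 5, 5, 5, 5, 5, 5, 5, 5, 5, 5, 5, 5, 1].
Σ(ℓ_i−1) = 181−37 = 144; sign = (−1)^144 = +1.
(125|181)_J = +1 (Zolotarev's lemma cross-check).

+1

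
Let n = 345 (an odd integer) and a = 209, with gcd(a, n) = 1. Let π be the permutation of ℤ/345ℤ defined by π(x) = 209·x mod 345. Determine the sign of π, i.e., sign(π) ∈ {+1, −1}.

-1

Orbit of 151 under x↦209x: [151, 164, 121, 104, 1, 209, 211]… (length divides ord_345(209)).
Cycle lengths of π_209 on ℤ/345ℤ: [22, 22, 22, 22, 22, 22, 22, 22, 22, 22, 22, 22, 22, 22, 11, 11, 2, 2, 2, 2, 2, 2, 2, 1]; 24 cycles in total.
345 − 24 = 321 transpositions; sign(π) = (−1)^321 = -1.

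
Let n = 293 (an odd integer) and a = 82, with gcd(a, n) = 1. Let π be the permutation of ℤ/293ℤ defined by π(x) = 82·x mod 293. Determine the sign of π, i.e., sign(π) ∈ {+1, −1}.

+1

Start at x=65: 65 → 56 → 197 → 39 → 268 → 1 → 82 → … (one orbit).
5 cycles of lengths [73, 73, 73, 73, 1].
n − c = 293 − 5 = 288; sign = (−1)^288 = +1.
Via Zolotarev, sign(π_{82}) = (82|293) = +1.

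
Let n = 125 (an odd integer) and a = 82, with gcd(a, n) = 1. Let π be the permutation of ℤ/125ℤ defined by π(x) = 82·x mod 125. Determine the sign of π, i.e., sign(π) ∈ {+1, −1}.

-1

Trace 51: π^k(51) = [51, 57, 49, 18, 101, 32, 124] for k=0..6.
Cycle type of π: 20×5 + 4×6 + 1; total 12 cycles.
sign(π) = (−1)^{n − #cycles} = (−1)^{125−12} = (−1)^113 = -1.
The Jacobi symbol (82|125) = -1 (Zolotarev) agrees.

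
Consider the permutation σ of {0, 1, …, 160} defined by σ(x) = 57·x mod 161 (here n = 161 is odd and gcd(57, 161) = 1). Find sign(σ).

Trace 85: π^k(85) = [85, 15, 50, 113, 1, 57, 29] for k=0..6.
The orbit structure of x ↦ 57x mod 161: 14 orbits of sizes [22, 22, 22, 22, 22, 22, 22, 1, 1, 1, 1, 1, 1, 1].
Σ(ℓ_i−1) = 161−14 = 147; sign = (−1)^147 = -1.
Check: (57/161) = -1 by Zolotarev.

-1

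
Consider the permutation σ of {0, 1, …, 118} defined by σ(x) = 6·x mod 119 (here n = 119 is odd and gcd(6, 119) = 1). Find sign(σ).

+1

Start at x=48: 48 → 50 → 62 → 15 → 90 → 64 → 27 → … (one orbit).
Cycle lengths of π_6 on ℤ/119ℤ: [16, 16, 16, 16, 16, 16, 16, 2, 2, 2, 1]; 11 cycles in total.
With 11 cycles on 119 points, sign = (−1)^{119−11} = +1.
Check: (6/119) = +1 by Zolotarev.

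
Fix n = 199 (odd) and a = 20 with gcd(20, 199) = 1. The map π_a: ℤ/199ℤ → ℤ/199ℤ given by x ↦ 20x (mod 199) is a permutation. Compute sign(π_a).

+1

Start at x=131: 131 → 33 → 63 → 66 → 126 → 132 → 53 → … (one orbit).
π_20 has 3 disjoint cycles with lengths [99, 99, 1] on {0,…,198}.
sign(π) = (−1)^{n − #cycles} = (−1)^{199−3} = (−1)^196 = +1.
The Jacobi symbol (20|199) = +1 (Zolotarev) agrees.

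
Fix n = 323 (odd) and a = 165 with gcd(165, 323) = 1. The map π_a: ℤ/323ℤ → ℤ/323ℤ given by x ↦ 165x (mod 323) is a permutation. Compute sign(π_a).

+1

Orbit of 225 under x↦165x: [225, 303, 253, 78, 273, 148, 195]… (length divides ord_323(165)).
The orbit structure of x ↦ 165x mod 323: 5 orbits of sizes [144, 144, 18, 16, 1].
sign(π) = (−1)^{n − #cycles} = (−1)^{323−5} = (−1)^318 = +1.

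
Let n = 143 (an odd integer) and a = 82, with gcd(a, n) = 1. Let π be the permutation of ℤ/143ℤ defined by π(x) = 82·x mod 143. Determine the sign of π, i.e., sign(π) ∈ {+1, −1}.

+1

Start at x=49: 49 → 14 → 4 → 42 → 12 → 126 → 36 → … (one orbit).
Cycle type of π: 30×4 + 6×2 + 5×2 + 1; total 9 cycles.
Σ(ℓ_i−1) = 143−9 = 134; sign = (−1)^134 = +1.
Via Zolotarev, sign(π_{82}) = (82|143) = +1.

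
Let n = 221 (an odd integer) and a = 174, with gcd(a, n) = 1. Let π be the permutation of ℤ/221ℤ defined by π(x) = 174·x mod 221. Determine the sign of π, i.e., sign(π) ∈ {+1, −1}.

-1

Trace 47: π^k(47) = [47, 1, 174, 220] for k=0..3.
Decompose π into cycles: lengths [4, 4, 4, 4, 4, 4, 4, 4, 4, 4, 4, 4, 4, 4, 4, 4, 4, 4, 4, 4, 4, 4, 4, 4, 4, 4, 4, 4, 4, 4, 4, 4, 4, 4, 4, 4, 4, 4, 4, 4, 4, 4, 4, 4, 4, 4, 4, 4, 4, 4, 4, 4, 4, 4, 4, 1] (56 cycles, including the fixed point 0).
With 56 cycles on 221 points, sign = (−1)^{221−56} = -1.
(174|221)_J = -1 (Zolotarev's lemma cross-check).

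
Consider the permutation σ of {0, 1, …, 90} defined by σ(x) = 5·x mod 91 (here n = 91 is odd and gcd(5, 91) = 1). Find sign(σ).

+1

Trace 1: π^k(1) = [1, 5, 25, 34, 79, 31, 64] for k=0..6.
π_5 has 11 disjoint cycles with lengths [12, 12, 12, 12, 12, 12, 6, 4, 4, 4, 1] on {0,…,90}.
sign(π) = (−1)^{n − #cycles} = (−1)^{91−11} = (−1)^80 = +1.
Via Zolotarev, sign(π_{5}) = (5|91) = +1.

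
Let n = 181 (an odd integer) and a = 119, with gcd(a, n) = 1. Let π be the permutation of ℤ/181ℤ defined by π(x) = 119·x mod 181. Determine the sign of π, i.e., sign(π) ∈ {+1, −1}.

Start at x=142: 142 → 65 → 133 → 80 → 108 → 1 → 119 → … (one orbit).
11 cycles of lengths [18, 18, 18, 18, 18, 18, 18, 18, 18, 18, 1].
sign(π) = (−1)^{n − #cycles} = (−1)^{181−11} = (−1)^170 = +1.

+1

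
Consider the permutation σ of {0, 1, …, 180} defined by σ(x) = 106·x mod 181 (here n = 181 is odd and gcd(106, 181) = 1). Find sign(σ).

+1

Start at x=170: 170 → 101 → 27 → 147 → 16 → 67 → 43 → … (one orbit).
Cycle type of π: 90×2 + 1; total 3 cycles.
sign(π) = (−1)^{n − #cycles} = (−1)^{181−3} = (−1)^178 = +1.
Check: (106/181) = +1 by Zolotarev.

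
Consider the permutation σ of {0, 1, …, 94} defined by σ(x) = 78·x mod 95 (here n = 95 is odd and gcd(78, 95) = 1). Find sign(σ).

Start at x=2: 2 → 61 → 8 → 54 → 32 → 26 → 33 → … (one orbit).
Cycle lengths of π_78 on ℤ/95ℤ: [36, 36, 18, 4, 1]; 5 cycles in total.
n − c = 95 − 5 = 90; sign = (−1)^90 = +1.
Check: (78/95) = +1 by Zolotarev.

+1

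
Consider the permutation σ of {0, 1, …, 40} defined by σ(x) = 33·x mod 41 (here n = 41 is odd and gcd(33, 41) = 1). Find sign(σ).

Trace 10: π^k(10) = [10, 2, 25, 5, 1, 33, 23] for k=0..6.
Decompose π into cycles: lengths [20, 20, 1] (3 cycles, including the fixed point 0).
3 cycles on 41: each ℓ→(−1)^(ℓ−1), product (−1)^38 = +1.
Check: (33/41) = +1 by Zolotarev.

+1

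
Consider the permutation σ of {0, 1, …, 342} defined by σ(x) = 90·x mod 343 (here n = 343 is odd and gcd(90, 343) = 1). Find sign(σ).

-1

Trace 239: π^k(239) = [239, 244, 8, 34, 316, 314, 134] for k=0..6.
The orbit structure of x ↦ 90x mod 343: 10 orbits of sizes [98, 98, 98, 14, 14, 14, 2, 2, 2, 1].
With 10 cycles on 343 points, sign = (−1)^{343−10} = -1.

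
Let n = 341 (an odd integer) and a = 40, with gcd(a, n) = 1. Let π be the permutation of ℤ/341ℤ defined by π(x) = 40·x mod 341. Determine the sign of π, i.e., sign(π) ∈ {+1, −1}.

-1

Orbit of 126 under x↦40x: [126, 266, 69, 32, 257, 50, 295]… (length divides ord_341(40)).
π_40 has 14 disjoint cycles with lengths [30, 30, 30, 30, 30, 30, 30, 30, 30, 30, 15, 15, 10, 1] on {0,…,340}.
With 14 cycles on 341 points, sign = (−1)^{341−14} = -1.
Check: (40/341) = -1 by Zolotarev.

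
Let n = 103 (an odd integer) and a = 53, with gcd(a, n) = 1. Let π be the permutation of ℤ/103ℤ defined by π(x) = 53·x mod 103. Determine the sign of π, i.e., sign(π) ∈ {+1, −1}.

Start at x=43: 43 → 13 → 71 → 55 → 31 → 98 → 44 → … (one orbit).
2 cycles of lengths [102, 1].
2 cycles on 103: each ℓ→(−1)^(ℓ−1), product (−1)^101 = -1.

-1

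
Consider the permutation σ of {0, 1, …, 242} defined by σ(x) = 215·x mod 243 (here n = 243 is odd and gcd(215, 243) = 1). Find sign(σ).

Start at x=190: 190 → 26 → 1 → 215 → 55 → 161 → 109 → … (one orbit).
32 cycles of lengths [18, 18, 18, 18, 18, 18, 18, 18, 18, 6, 6, 6, 6, 6, 6, 6, 6, 6, 2, 2, 2, 2, 2, 2, 2, 2, 2, 2, 2, 2, 2, 1].
sign(π) = (−1)^{n − #cycles} = (−1)^{243−32} = (−1)^211 = -1.
The Jacobi symbol (215|243) = -1 (Zolotarev) agrees.

-1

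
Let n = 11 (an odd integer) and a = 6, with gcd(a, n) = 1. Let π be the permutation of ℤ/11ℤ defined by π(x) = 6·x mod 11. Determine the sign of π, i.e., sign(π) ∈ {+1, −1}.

-1

Start at x=5: 5 → 8 → 4 → 2 → 1 → 6 → 3 → … (one orbit).
Cycle lengths of π_6 on ℤ/11ℤ: [10, 1]; 2 cycles in total.
Σ(ℓ_i−1) = 11−2 = 9; sign = (−1)^9 = -1.
The Jacobi symbol (6|11) = -1 (Zolotarev) agrees.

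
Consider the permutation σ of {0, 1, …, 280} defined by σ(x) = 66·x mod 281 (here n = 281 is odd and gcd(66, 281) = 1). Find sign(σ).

+1

Orbit of 180 under x↦66x: [180, 78, 90, 39, 45, 160, 163]… (length divides ord_281(66)).
Cycle lengths of π_66 on ℤ/281ℤ: [140, 140, 1]; 3 cycles in total.
Σ(ℓ_i−1) = 281−3 = 278; sign = (−1)^278 = +1.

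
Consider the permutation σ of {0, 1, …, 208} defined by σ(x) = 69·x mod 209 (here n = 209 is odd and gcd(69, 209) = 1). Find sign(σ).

Start at x=144: 144 → 113 → 64 → 27 → 191 → 12 → 201 → … (one orbit).
The orbit structure of x ↦ 69x mod 209: 12 orbits of sizes [30, 30, 30, 30, 30, 30, 6, 6, 6, 5, 5, 1].
With 12 cycles on 209 points, sign = (−1)^{209−12} = -1.

-1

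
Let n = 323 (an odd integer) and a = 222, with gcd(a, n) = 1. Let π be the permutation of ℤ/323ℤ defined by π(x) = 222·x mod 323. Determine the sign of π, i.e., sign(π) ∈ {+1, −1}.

-1

Trace 154: π^k(154) = [154, 273, 205, 290, 103, 256, 307] for k=0..6.
π_222 has 34 disjoint cycles with lengths [18, 18, 18, 18, 18, 18, 18, 18, 18, 18, 18, 18, 18, 18, 18, 18, 18, 1, 1, 1, 1, 1, 1, 1, 1, 1, 1, 1, 1, 1, 1, 1, 1, 1] on {0,…,322}.
With 34 cycles on 323 points, sign = (−1)^{323−34} = -1.
The Jacobi symbol (222|323) = -1 (Zolotarev) agrees.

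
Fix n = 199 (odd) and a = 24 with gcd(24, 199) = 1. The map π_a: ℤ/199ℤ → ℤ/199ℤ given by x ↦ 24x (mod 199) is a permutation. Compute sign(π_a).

Start at x=180: 180 → 141 → 1 → 24 → 178 → 93 → 43 → … (one orbit).
The orbit structure of x ↦ 24x mod 199: 12 orbits of sizes [18, 18, 18, 18, 18, 18, 18, 18, 18, 18, 18, 1].
With 12 cycles on 199 points, sign = (−1)^{199−12} = -1.

-1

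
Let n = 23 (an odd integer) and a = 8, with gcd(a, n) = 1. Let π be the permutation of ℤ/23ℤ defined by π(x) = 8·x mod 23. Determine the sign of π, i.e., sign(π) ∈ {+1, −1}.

+1

Start at x=2: 2 → 16 → 13 → 12 → 4 → 9 → 3 → … (one orbit).
3 cycles of lengths [11, 11, 1].
23 − 3 = 20 transpositions; sign(π) = (−1)^20 = +1.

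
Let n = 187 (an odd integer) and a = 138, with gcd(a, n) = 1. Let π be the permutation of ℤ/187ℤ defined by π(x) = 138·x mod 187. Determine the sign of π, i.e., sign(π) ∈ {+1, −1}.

-1

Start at x=16: 16 → 151 → 81 → 145 → 1 → 138 → 157 → … (one orbit).
Decompose π into cycles: lengths [40, 40, 40, 40, 10, 8, 8, 1] (8 cycles, including the fixed point 0).
Σ(ℓ_i−1) = 187−8 = 179; sign = (−1)^179 = -1.
(138|187)_J = -1 (Zolotarev's lemma cross-check).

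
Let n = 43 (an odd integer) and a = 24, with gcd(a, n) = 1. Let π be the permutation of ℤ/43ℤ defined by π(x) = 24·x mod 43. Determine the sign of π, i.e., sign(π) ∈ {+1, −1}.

+1

Start at x=40: 40 → 14 → 35 → 23 → 36 → 4 → 10 → … (one orbit).
3 cycles of lengths [21, 21, 1].
With 3 cycles on 43 points, sign = (−1)^{43−3} = +1.
Check: (24/43) = +1 by Zolotarev.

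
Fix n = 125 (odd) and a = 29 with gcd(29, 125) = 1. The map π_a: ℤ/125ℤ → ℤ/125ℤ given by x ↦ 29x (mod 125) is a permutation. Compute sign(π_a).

Trace 29: π^k(29) = [29, 91, 14, 31, 24, 71, 59] for k=0..6.
Cycle lengths of π_29 on ℤ/125ℤ: [50, 50, 10, 10, 2, 2, 1]; 7 cycles in total.
125 − 7 = 118 transpositions; sign(π) = (−1)^118 = +1.
Zolotarev: (29|125) = +1, matching the cycle-count sign.

+1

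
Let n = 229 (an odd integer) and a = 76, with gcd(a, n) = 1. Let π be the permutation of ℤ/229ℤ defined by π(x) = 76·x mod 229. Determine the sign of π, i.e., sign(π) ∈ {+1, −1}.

+1

Start at x=148: 148 → 27 → 220 → 3 → 228 → 153 → 178 → … (one orbit).
The orbit structure of x ↦ 76x mod 229: 3 orbits of sizes [114, 114, 1].
3 cycles on 229: each ℓ→(−1)^(ℓ−1), product (−1)^226 = +1.
Zolotarev: (76|229) = +1, matching the cycle-count sign.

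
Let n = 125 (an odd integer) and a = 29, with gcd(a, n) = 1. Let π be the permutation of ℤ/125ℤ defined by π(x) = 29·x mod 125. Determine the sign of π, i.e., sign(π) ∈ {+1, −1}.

Orbit of 56 under x↦29x: [56, 124, 96, 34, 111, 94, 101]… (length divides ord_125(29)).
7 cycles of lengths [50, 50, 10, 10, 2, 2, 1].
n − c = 125 − 7 = 118; sign = (−1)^118 = +1.
Zolotarev: (29|125) = +1, matching the cycle-count sign.

+1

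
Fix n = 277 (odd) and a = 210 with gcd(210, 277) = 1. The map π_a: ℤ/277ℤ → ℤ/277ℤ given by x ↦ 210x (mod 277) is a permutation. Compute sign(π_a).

+1

Trace 83: π^k(83) = [83, 256, 22, 188, 146, 190, 12] for k=0..6.
Cycle type of π: 138×2 + 1; total 3 cycles.
277 − 3 = 274 transpositions; sign(π) = (−1)^274 = +1.
Check: (210/277) = +1 by Zolotarev.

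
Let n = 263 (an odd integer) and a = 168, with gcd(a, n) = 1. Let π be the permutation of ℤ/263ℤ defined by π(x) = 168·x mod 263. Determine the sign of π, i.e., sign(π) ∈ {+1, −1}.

-1

Start at x=192: 192 → 170 → 156 → 171 → 61 → 254 → 66 → … (one orbit).
2 cycles of lengths [262, 1].
sign(π) = (−1)^{n − #cycles} = (−1)^{263−2} = (−1)^261 = -1.
(168|263)_J = -1 (Zolotarev's lemma cross-check).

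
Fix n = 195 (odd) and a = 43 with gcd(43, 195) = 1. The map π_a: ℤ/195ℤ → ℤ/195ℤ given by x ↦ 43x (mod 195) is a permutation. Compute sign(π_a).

-1

Start at x=94: 94 → 142 → 61 → 88 → 79 → 82 → 16 → … (one orbit).
Decompose π into cycles: lengths [12, 12, 12, 12, 12, 12, 12, 12, 12, 12, 12, 12, 6, 6, 6, 6, 6, 6, 4, 4, 4, 1, 1, 1] (24 cycles, including the fixed point 0).
Σ(ℓ_i−1) = 195−24 = 171; sign = (−1)^171 = -1.
The Jacobi symbol (43|195) = -1 (Zolotarev) agrees.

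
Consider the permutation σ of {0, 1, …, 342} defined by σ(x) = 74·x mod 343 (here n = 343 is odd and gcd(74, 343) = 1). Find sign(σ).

Trace 114: π^k(114) = [114, 204, 4, 296, 295, 221, 233] for k=0..6.
Cycle lengths of π_74 on ℤ/343ℤ: [147, 147, 21, 21, 3, 3, 1]; 7 cycles in total.
Σ(ℓ_i−1) = 343−7 = 336; sign = (−1)^336 = +1.
The Jacobi symbol (74|343) = +1 (Zolotarev) agrees.

+1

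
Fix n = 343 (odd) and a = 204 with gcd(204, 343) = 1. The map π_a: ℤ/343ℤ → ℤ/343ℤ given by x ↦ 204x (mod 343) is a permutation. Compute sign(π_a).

Start at x=8: 8 → 260 → 218 → 225 → 281 → 43 → 197 → … (one orbit).
19 cycles of lengths [49, 49, 49, 49, 49, 49, 7, 7, 7, 7, 7, 7, 1, 1, 1, 1, 1, 1, 1].
Σ(ℓ_i−1) = 343−19 = 324; sign = (−1)^324 = +1.
Zolotarev: (204|343) = +1, matching the cycle-count sign.

+1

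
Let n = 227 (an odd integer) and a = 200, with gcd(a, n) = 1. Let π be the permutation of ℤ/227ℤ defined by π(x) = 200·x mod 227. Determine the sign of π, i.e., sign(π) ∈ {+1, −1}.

Trace 41: π^k(41) = [41, 28, 152, 209, 32, 44, 174] for k=0..6.
Cycle lengths of π_200 on ℤ/227ℤ: [226, 1]; 2 cycles in total.
Σ(ℓ_i−1) = 227−2 = 225; sign = (−1)^225 = -1.
Zolotarev: (200|227) = -1, matching the cycle-count sign.

-1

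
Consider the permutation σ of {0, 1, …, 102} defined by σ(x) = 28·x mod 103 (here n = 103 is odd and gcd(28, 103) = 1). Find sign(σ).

Trace 68: π^k(68) = [68, 50, 61, 60, 32, 72, 59] for k=0..6.
Cycle lengths of π_28 on ℤ/103ℤ: [51, 51, 1]; 3 cycles in total.
n − c = 103 − 3 = 100; sign = (−1)^100 = +1.

+1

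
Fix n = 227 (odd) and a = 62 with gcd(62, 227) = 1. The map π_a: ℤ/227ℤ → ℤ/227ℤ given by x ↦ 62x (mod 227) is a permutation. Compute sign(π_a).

Trace 79: π^k(79) = [79, 131, 177, 78, 69, 192, 100] for k=0..6.
The orbit structure of x ↦ 62x mod 227: 3 orbits of sizes [113, 113, 1].
With 3 cycles on 227 points, sign = (−1)^{227−3} = +1.

+1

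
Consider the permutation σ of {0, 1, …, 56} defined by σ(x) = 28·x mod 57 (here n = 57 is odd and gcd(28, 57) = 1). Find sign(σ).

+1

Trace 43: π^k(43) = [43, 7, 25, 16, 49, 4, 55] for k=0..6.
The orbit structure of x ↦ 28x mod 57: 9 orbits of sizes [9, 9, 9, 9, 9, 9, 1, 1, 1].
9 cycles on 57: each ℓ→(−1)^(ℓ−1), product (−1)^48 = +1.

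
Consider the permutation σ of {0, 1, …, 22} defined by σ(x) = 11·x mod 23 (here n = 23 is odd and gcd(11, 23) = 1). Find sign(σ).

-1

Start at x=7: 7 → 8 → 19 → 2 → 22 → 12 → 17 → … (one orbit).
π_11 has 2 disjoint cycles with lengths [22, 1] on {0,…,22}.
sign(π) = (−1)^{n − #cycles} = (−1)^{23−2} = (−1)^21 = -1.
Zolotarev: (11|23) = -1, matching the cycle-count sign.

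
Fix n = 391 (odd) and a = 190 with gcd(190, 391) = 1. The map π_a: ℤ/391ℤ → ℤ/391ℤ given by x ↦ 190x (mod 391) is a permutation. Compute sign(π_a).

-1

Start at x=95: 95 → 64 → 39 → 372 → 300 → 305 → 82 → … (one orbit).
Decompose π into cycles: lengths [176, 176, 16, 11, 11, 1] (6 cycles, including the fixed point 0).
6 cycles on 391: each ℓ→(−1)^(ℓ−1), product (−1)^385 = -1.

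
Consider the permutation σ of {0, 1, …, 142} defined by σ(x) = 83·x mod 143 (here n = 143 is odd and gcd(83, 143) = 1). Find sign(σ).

+1

Trace 64: π^k(64) = [64, 21, 27, 96, 103, 112, 1] for k=0..6.
π_83 has 11 disjoint cycles with lengths [20, 20, 20, 20, 20, 20, 10, 4, 4, 4, 1] on {0,…,142}.
Σ(ℓ_i−1) = 143−11 = 132; sign = (−1)^132 = +1.
(83|143)_J = +1 (Zolotarev's lemma cross-check).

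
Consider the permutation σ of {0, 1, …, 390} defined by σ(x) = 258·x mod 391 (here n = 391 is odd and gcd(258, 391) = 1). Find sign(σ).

Trace 288: π^k(288) = [288, 14, 93, 143, 140, 148, 257] for k=0..6.
Cycle type of π: 176×2 + 22 + 16 + 1; total 5 cycles.
n − c = 391 − 5 = 386; sign = (−1)^386 = +1.
The Jacobi symbol (258|391) = +1 (Zolotarev) agrees.

+1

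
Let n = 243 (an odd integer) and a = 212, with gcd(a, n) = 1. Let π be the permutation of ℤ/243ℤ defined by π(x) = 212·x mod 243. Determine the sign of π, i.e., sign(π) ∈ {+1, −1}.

-1

Trace 121: π^k(121) = [121, 137, 127, 194, 61, 53, 58] for k=0..6.
The orbit structure of x ↦ 212x mod 243: 6 orbits of sizes [162, 54, 18, 6, 2, 1].
6 cycles on 243: each ℓ→(−1)^(ℓ−1), product (−1)^237 = -1.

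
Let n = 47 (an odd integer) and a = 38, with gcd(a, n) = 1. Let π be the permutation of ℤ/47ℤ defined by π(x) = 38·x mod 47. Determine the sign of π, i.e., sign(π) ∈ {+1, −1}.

-1

Start at x=41: 41 → 7 → 31 → 3 → 20 → 8 → 22 → … (one orbit).
Cycle lengths of π_38 on ℤ/47ℤ: [46, 1]; 2 cycles in total.
sign(π) = (−1)^{n − #cycles} = (−1)^{47−2} = (−1)^45 = -1.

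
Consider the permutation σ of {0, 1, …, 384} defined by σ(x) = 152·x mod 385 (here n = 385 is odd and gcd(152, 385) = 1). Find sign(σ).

Orbit of 246 under x↦152x: [246, 47, 214, 188, 86, 367, 344]… (length divides ord_385(152)).
Cycle lengths of π_152 on ℤ/385ℤ: [60, 60, 60, 60, 30, 30, 20, 20, 12, 12, 6, 5, 5, 4, 1]; 15 cycles in total.
15 cycles on 385: each ℓ→(−1)^(ℓ−1), product (−1)^370 = +1.
Zolotarev: (152|385) = +1, matching the cycle-count sign.

+1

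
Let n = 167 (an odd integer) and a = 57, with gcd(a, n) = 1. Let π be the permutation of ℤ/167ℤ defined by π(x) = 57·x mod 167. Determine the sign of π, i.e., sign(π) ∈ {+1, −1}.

Trace 65: π^k(65) = [65, 31, 97, 18, 24, 32, 154] for k=0..6.
The orbit structure of x ↦ 57x mod 167: 3 orbits of sizes [83, 83, 1].
sign(π) = (−1)^{n − #cycles} = (−1)^{167−3} = (−1)^164 = +1.

+1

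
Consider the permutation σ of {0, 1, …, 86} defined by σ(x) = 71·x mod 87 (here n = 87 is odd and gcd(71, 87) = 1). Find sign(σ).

-1

Trace 5: π^k(5) = [5, 7, 62, 52, 38, 1, 71] for k=0..6.
Cycle lengths of π_71 on ℤ/87ℤ: [14, 14, 14, 14, 14, 14, 2, 1]; 8 cycles in total.
Σ(ℓ_i−1) = 87−8 = 79; sign = (−1)^79 = -1.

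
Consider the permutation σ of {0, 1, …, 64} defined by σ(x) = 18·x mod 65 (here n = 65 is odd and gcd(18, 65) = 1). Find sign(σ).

Start at x=64: 64 → 47 → 1 → 18 → 64 (one orbit).
Cycle type of π: 4×16 + 1; total 17 cycles.
sign(π) = (−1)^{n − #cycles} = (−1)^{65−17} = (−1)^48 = +1.

+1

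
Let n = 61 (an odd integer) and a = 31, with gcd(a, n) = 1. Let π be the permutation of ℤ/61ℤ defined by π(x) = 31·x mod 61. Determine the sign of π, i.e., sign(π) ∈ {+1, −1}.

-1

Orbit of 39 under x↦31x: [39, 50, 25, 43, 52, 26, 13]… (length divides ord_61(31)).
Cycle lengths of π_31 on ℤ/61ℤ: [60, 1]; 2 cycles in total.
2 cycles on 61: each ℓ→(−1)^(ℓ−1), product (−1)^59 = -1.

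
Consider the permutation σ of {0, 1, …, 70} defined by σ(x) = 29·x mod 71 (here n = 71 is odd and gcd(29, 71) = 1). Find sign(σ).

+1

Trace 24: π^k(24) = [24, 57, 20, 12, 64, 10, 6] for k=0..6.
3 cycles of lengths [35, 35, 1].
71 − 3 = 68 transpositions; sign(π) = (−1)^68 = +1.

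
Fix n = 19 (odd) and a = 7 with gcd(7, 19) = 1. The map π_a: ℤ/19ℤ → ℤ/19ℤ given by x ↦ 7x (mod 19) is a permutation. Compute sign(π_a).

+1

Start at x=11: 11 → 1 → 7 → 11 (one orbit).
π_7 has 7 disjoint cycles with lengths [3, 3, 3, 3, 3, 3, 1] on {0,…,18}.
n − c = 19 − 7 = 12; sign = (−1)^12 = +1.
(7|19)_J = +1 (Zolotarev's lemma cross-check).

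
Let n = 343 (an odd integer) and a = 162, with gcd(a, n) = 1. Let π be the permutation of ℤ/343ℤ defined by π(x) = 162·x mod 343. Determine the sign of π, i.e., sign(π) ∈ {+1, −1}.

+1

Orbit of 316 under x↦162x: [316, 85, 50, 211, 225, 92, 155]… (length divides ord_343(162)).
19 cycles of lengths [49, 49, 49, 49, 49, 49, 7, 7, 7, 7, 7, 7, 1, 1, 1, 1, 1, 1, 1].
19 cycles on 343: each ℓ→(−1)^(ℓ−1), product (−1)^324 = +1.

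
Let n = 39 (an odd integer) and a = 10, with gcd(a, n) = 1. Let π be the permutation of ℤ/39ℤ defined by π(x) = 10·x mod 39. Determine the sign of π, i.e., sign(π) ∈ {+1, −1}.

+1

Orbit of 1 under x↦10x: [1, 10, 22, 25, 16, 4]… (length divides ord_39(10)).
9 cycles of lengths [6, 6, 6, 6, 6, 6, 1, 1, 1].
9 cycles on 39: each ℓ→(−1)^(ℓ−1), product (−1)^30 = +1.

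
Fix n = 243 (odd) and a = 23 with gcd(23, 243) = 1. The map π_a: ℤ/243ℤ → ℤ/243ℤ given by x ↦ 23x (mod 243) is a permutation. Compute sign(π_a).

Orbit of 104 under x↦23x: [104, 205, 98, 67, 83, 208, 167]… (length divides ord_243(23)).
Decompose π into cycles: lengths [162, 54, 18, 6, 2, 1] (6 cycles, including the fixed point 0).
With 6 cycles on 243 points, sign = (−1)^{243−6} = -1.

-1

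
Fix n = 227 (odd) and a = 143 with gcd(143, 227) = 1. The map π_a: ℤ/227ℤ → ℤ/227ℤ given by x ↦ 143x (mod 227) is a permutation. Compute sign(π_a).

Orbit of 112 under x↦143x: [112, 126, 85, 124, 26, 86, 40]… (length divides ord_227(143)).
Cycle type of π: 226 + 1; total 2 cycles.
227 − 2 = 225 transpositions; sign(π) = (−1)^225 = -1.

-1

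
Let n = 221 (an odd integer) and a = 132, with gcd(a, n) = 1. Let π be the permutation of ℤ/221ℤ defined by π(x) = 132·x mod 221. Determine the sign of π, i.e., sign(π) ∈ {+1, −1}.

Orbit of 120 under x↦132x: [120, 149, 220, 89, 35, 200, 101]… (length divides ord_221(132)).
π_132 has 22 disjoint cycles with lengths [12, 12, 12, 12, 12, 12, 12, 12, 12, 12, 12, 12, 12, 12, 12, 12, 12, 4, 4, 4, 4, 1] on {0,…,220}.
221 − 22 = 199 transpositions; sign(π) = (−1)^199 = -1.
The Jacobi symbol (132|221) = -1 (Zolotarev) agrees.

-1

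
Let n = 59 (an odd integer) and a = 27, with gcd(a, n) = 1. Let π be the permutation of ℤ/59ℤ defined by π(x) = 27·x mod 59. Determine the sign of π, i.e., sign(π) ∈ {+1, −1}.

+1

Start at x=53: 53 → 15 → 51 → 20 → 9 → 7 → 12 → … (one orbit).
Cycle lengths of π_27 on ℤ/59ℤ: [29, 29, 1]; 3 cycles in total.
With 3 cycles on 59 points, sign = (−1)^{59−3} = +1.
Via Zolotarev, sign(π_{27}) = (27|59) = +1.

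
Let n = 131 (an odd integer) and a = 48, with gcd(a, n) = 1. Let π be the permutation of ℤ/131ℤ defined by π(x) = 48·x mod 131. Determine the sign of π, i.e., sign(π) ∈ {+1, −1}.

+1

Trace 63: π^k(63) = [63, 11, 4, 61, 46, 112, 5] for k=0..6.
The orbit structure of x ↦ 48x mod 131: 3 orbits of sizes [65, 65, 1].
3 cycles on 131: each ℓ→(−1)^(ℓ−1), product (−1)^128 = +1.
Check: (48/131) = +1 by Zolotarev.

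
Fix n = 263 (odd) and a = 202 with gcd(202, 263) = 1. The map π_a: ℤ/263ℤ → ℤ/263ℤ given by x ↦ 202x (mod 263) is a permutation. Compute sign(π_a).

-1

Start at x=80: 80 → 117 → 227 → 92 → 174 → 169 → 211 → … (one orbit).
Decompose π into cycles: lengths [262, 1] (2 cycles, including the fixed point 0).
263 − 2 = 261 transpositions; sign(π) = (−1)^261 = -1.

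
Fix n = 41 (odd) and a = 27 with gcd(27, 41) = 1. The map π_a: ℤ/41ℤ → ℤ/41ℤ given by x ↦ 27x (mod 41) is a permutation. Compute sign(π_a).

-1

Orbit of 1 under x↦27x: [1, 27, 32, 3, 40, 14, 9]… (length divides ord_41(27)).
Cycle type of π: 8×5 + 1; total 6 cycles.
n − c = 41 − 6 = 35; sign = (−1)^35 = -1.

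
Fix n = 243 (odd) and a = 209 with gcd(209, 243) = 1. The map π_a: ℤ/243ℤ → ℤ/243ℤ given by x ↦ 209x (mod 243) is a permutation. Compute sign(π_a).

-1

Trace 139: π^k(139) = [139, 134, 61, 113, 46, 137, 202] for k=0..6.
π_209 has 6 disjoint cycles with lengths [162, 54, 18, 6, 2, 1] on {0,…,242}.
6 cycles on 243: each ℓ→(−1)^(ℓ−1), product (−1)^237 = -1.
Check: (209/243) = -1 by Zolotarev.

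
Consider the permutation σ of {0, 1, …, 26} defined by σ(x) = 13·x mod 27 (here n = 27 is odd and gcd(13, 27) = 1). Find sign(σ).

Start at x=10: 10 → 22 → 16 → 19 → 4 → 25 → 1 → … (one orbit).
Cycle lengths of π_13 on ℤ/27ℤ: [9, 9, 3, 3, 1, 1, 1]; 7 cycles in total.
sign(π) = (−1)^{n − #cycles} = (−1)^{27−7} = (−1)^20 = +1.

+1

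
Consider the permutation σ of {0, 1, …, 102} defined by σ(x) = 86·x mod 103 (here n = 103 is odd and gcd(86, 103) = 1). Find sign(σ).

-1

Trace 55: π^k(55) = [55, 95, 33, 57, 61, 96, 16] for k=0..6.
Decompose π into cycles: lengths [102, 1] (2 cycles, including the fixed point 0).
sign(π) = (−1)^{n − #cycles} = (−1)^{103−2} = (−1)^101 = -1.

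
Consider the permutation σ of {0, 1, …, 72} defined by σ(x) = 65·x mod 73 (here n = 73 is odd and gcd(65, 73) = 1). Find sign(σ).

Trace 64: π^k(64) = [64, 72, 8, 9, 1, 65] for k=0..5.
Cycle type of π: 6×12 + 1; total 13 cycles.
n − c = 73 − 13 = 60; sign = (−1)^60 = +1.

+1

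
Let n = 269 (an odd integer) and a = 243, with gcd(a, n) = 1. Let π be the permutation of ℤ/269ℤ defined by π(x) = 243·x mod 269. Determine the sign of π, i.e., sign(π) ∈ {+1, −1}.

Orbit of 51 under x↦243x: [51, 19, 44, 201, 154, 31, 1]… (length divides ord_269(243)).
2 cycles of lengths [268, 1].
sign(π) = (−1)^{n − #cycles} = (−1)^{269−2} = (−1)^267 = -1.
The Jacobi symbol (243|269) = -1 (Zolotarev) agrees.

-1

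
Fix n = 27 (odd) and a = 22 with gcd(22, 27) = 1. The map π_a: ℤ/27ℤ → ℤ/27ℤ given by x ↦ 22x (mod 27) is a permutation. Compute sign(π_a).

Trace 13: π^k(13) = [13, 16, 1, 22, 25, 10, 4] for k=0..6.
Cycle lengths of π_22 on ℤ/27ℤ: [9, 9, 3, 3, 1, 1, 1]; 7 cycles in total.
n − c = 27 − 7 = 20; sign = (−1)^20 = +1.

+1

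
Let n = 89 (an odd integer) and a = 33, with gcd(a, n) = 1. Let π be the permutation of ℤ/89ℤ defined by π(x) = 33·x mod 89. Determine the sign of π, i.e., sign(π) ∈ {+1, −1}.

-1

Start at x=26: 26 → 57 → 12 → 40 → 74 → 39 → 41 → … (one orbit).
π_33 has 2 disjoint cycles with lengths [88, 1] on {0,…,88}.
With 2 cycles on 89 points, sign = (−1)^{89−2} = -1.
Via Zolotarev, sign(π_{33}) = (33|89) = -1.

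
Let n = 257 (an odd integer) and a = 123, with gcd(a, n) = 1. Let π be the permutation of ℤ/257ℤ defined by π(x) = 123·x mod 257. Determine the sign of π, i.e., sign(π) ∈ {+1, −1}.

Orbit of 70 under x↦123x: [70, 129, 190, 240, 222, 64, 162]… (length divides ord_257(123)).
Cycle type of π: 64×4 + 1; total 5 cycles.
257 − 5 = 252 transpositions; sign(π) = (−1)^252 = +1.
Zolotarev: (123|257) = +1, matching the cycle-count sign.

+1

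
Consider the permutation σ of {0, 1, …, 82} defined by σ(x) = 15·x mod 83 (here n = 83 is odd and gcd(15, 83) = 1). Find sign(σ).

Start at x=80: 80 → 38 → 72 → 1 → 15 → 59 → 55 → … (one orbit).
2 cycles of lengths [82, 1].
Σ(ℓ_i−1) = 83−2 = 81; sign = (−1)^81 = -1.
The Jacobi symbol (15|83) = -1 (Zolotarev) agrees.

-1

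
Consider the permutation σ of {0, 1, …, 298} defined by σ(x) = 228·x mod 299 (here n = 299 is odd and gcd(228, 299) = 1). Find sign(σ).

+1

Orbit of 127 under x↦228x: [127, 252, 48, 180, 77, 214, 55]… (length divides ord_299(228)).
Decompose π into cycles: lengths [132, 132, 22, 12, 1] (5 cycles, including the fixed point 0).
Σ(ℓ_i−1) = 299−5 = 294; sign = (−1)^294 = +1.
The Jacobi symbol (228|299) = +1 (Zolotarev) agrees.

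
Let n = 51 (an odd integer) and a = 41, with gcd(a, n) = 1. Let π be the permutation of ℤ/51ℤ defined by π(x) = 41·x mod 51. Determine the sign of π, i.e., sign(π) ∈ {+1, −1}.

+1

Start at x=23: 23 → 25 → 5 → 1 → 41 → 49 → 20 → … (one orbit).
Decompose π into cycles: lengths [16, 16, 16, 2, 1] (5 cycles, including the fixed point 0).
sign(π) = (−1)^{n − #cycles} = (−1)^{51−5} = (−1)^46 = +1.
Check: (41/51) = +1 by Zolotarev.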